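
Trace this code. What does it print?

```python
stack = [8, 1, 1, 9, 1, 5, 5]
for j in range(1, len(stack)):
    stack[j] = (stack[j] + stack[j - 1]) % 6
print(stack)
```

[8, 3, 4, 1, 2, 1, 0]

j=1: stack[1] = (1+8)%6 = 3 → [8, 3, 1, 9, 1, 5, 5]
j=2: stack[2] = (1+3)%6 = 4 → [8, 3, 4, 9, 1, 5, 5]
j=3: stack[3] = (9+4)%6 = 1 → [8, 3, 4, 1, 1, 5, 5]
j=4: stack[4] = (1+1)%6 = 2 → [8, 3, 4, 1, 2, 5, 5]
j=5: stack[5] = (5+2)%6 = 1 → [8, 3, 4, 1, 2, 1, 5]
j=6: stack[6] = (5+1)%6 = 0 → [8, 3, 4, 1, 2, 1, 0]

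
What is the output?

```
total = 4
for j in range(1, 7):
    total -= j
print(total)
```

-17

j=1: total = 4-1 = 3
j=2: total = 3-2 = 1
j=3: total = 1-3 = -2
j=4: total = (-2)-4 = -6
j=5: total = (-6)-5 = -11
j=6: total = (-11)-6 = -17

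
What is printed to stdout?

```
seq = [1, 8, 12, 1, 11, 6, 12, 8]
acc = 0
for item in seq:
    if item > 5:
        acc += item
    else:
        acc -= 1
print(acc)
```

55

item=1: not >5, acc = 0-1 = -1
item=8: >5, acc = (-1)+8 = 7
item=12: >5, acc = 7+12 = 19
item=1: not >5, acc = 19-1 = 18
item=11: >5, acc = 18+11 = 29
item=6: >5, acc = 29+6 = 35
item=12: >5, acc = 35+12 = 47
item=8: >5, acc = 47+8 = 55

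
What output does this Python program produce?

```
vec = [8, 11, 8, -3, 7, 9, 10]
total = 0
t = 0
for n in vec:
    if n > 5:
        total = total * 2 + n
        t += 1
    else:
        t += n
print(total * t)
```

n=8: >5, total = 0*2+8 = 8; t=1
n=11: >5, total = 8*2+11 = 27; t=2
n=8: >5, total = 27*2+8 = 62; t=3
n=-3: not >5; t=0
n=7: >5, total = 62*2+7 = 131; t=1
n=9: >5, total = 131*2+9 = 271; t=2
n=10: >5, total = 271*2+10 = 552; t=3
total*t = 552*3 = 1656

1656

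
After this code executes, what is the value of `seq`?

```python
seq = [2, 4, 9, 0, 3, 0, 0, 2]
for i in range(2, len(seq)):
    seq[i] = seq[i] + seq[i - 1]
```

i=2: seq[2] = 9+4 = 13 → [2, 4, 13, 0, 3, 0, 0, 2]
i=3: seq[3] = 0+13 = 13 → [2, 4, 13, 13, 3, 0, 0, 2]
i=4: seq[4] = 3+13 = 16 → [2, 4, 13, 13, 16, 0, 0, 2]
i=5: seq[5] = 0+16 = 16 → [2, 4, 13, 13, 16, 16, 0, 2]
i=6: seq[6] = 0+16 = 16 → [2, 4, 13, 13, 16, 16, 16, 2]
i=7: seq[7] = 2+16 = 18 → [2, 4, 13, 13, 16, 16, 16, 18]

[2, 4, 13, 13, 16, 16, 16, 18]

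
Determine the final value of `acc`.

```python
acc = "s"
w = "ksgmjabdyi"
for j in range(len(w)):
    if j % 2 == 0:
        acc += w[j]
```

j=0: add 'k' → 'sk'
j=1: skip
j=2: add 'g' → 'skg'
j=3: skip
j=4: add 'j' → 'skgj'
j=5: skip
j=6: add 'b' → 'skgjb'
j=7: skip
j=8: add 'y' → 'skgjby'
j=9: skip

'skgjby'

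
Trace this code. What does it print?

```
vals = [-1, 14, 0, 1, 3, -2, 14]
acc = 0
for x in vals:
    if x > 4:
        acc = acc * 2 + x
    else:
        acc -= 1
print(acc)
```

x=-1: not >4, acc = 0-1 = -1
x=14: >4, acc = (-1)*2+14 = 12
x=0: not >4, acc = 12-1 = 11
x=1: not >4, acc = 11-1 = 10
x=3: not >4, acc = 10-1 = 9
x=-2: not >4, acc = 9-1 = 8
x=14: >4, acc = 8*2+14 = 30

30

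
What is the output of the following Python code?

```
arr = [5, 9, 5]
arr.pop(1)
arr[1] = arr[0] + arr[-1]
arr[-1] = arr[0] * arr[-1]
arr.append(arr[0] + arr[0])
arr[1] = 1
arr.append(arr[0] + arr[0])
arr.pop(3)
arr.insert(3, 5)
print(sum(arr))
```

pop(1) removes 9 → [5, 5]
arr[1] = arr[0]+arr[-1] = 5+5 = 10 → [5, 10]
arr[-1] = arr[0]*arr[-1] = 5*10 = 50 → [5, 50]
append arr[0]+arr[0] = 5+5 = 10 → [5, 50, 10]
arr[1] = 1 → [5, 1, 10]
append arr[0]+arr[0] = 5+5 = 10 → [5, 1, 10, 10]
pop(3) removes 10 → [5, 1, 10]
insert 5 at 3 → [5, 1, 10, 5]
sum = 21

21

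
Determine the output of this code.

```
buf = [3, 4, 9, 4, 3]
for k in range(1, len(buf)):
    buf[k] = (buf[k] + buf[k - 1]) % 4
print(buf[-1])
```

k=1: buf[1] = (4+3)%4 = 3 → [3, 3, 9, 4, 3]
k=2: buf[2] = (9+3)%4 = 0 → [3, 3, 0, 4, 3]
k=3: buf[3] = (4+0)%4 = 0 → [3, 3, 0, 0, 3]
k=4: buf[4] = (3+0)%4 = 3 → [3, 3, 0, 0, 3]

3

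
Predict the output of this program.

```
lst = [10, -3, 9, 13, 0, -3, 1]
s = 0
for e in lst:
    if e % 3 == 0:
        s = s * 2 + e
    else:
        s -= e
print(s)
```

e=10: not %3==0, s = 0-10 = -10
e=-3: %3==0, s = (-10)*2+(-3) = -23
e=9: %3==0, s = (-23)*2+9 = -37
e=13: not %3==0, s = (-37)-13 = -50
e=0: %3==0, s = (-50)*2+0 = -100
e=-3: %3==0, s = (-100)*2+(-3) = -203
e=1: not %3==0, s = (-203)-1 = -204

-204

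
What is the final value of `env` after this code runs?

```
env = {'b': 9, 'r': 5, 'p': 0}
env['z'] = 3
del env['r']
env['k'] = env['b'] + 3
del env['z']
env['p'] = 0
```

{'b': 9, 'p': 0, 'k': 12}

env['z'] = 3 → {'b': 9, 'r': 5, 'p': 0, 'z': 3}
del 'r' → {'b': 9, 'p': 0, 'z': 3}
env['k'] = env['b']+3 = 12 → {'b': 9, 'p': 0, 'z': 3, 'k': 12}
del 'z' → {'b': 9, 'p': 0, 'k': 12}
env['p'] = 0 → {'b': 9, 'p': 0, 'k': 12}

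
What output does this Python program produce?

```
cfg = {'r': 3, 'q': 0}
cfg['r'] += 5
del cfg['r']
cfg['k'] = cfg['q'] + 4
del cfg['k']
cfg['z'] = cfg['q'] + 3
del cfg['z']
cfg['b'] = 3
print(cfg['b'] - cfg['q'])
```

cfg['r'] = 3+5 = 8 → {'r': 8, 'q': 0}
del 'r' → {'q': 0}
cfg['k'] = cfg['q']+4 = 4 → {'q': 0, 'k': 4}
del 'k' → {'q': 0}
cfg['z'] = cfg['q']+3 = 3 → {'q': 0, 'z': 3}
del 'z' → {'q': 0}
cfg['b'] = 3 → {'q': 0, 'b': 3}
cfg['b']-cfg['q'] = 3-0 = 3

3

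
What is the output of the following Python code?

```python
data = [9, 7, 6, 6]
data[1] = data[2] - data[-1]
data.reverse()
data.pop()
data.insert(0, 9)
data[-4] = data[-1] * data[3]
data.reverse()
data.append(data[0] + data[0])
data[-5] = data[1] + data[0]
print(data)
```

[6, 6, 6, 0, 0]

data[1] = data[2]-data[-1] = 6-6 = 0 → [9, 0, 6, 6]
reverse → [6, 6, 0, 9]
pop() removes 9 → [6, 6, 0]
insert 9 at 0 → [9, 6, 6, 0]
data[-4] = data[-1]*data[3] = 0*0 = 0 → [0, 6, 6, 0]
reverse → [0, 6, 6, 0]
append data[0]+data[0] = 0+0 = 0 → [0, 6, 6, 0, 0]
data[-5] = data[1]+data[0] = 6+0 = 6 → [6, 6, 6, 0, 0]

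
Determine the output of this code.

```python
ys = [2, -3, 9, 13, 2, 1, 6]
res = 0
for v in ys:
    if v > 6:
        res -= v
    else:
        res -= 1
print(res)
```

-27

v=2: not >6, res = 0-1 = -1
v=-3: not >6, res = (-1)-1 = -2
v=9: >6, res = (-2)-9 = -11
v=13: >6, res = (-11)-13 = -24
v=2: not >6, res = (-24)-1 = -25
v=1: not >6, res = (-25)-1 = -26
v=6: not >6, res = (-26)-1 = -27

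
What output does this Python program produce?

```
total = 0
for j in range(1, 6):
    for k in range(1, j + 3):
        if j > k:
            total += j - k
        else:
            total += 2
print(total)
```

j=1,k=1: not 1>1, total = 0+2 = 2
j=1,k=2: not 1>2, total = 2+2 = 4
j=1,k=3: not 1>3, total = 4+2 = 6
j=2,k=1: 2>1, total = 6+1 = 7
j=2,k=2: not 2>2, total = 7+2 = 9
j=2,k=3: not 2>3, total = 9+2 = 11
j=2,k=4: not 2>4, total = 11+2 = 13
j=3,k=1: 3>1, total = 13+2 = 15
j=3,k=2: 3>2, total = 15+1 = 16
j=3,k=3: not 3>3, total = 16+2 = 18
j=3,k=4: not 3>4, total = 18+2 = 20
j=3,k=5: not 3>5, total = 20+2 = 22
j=4,k=1: 4>1, total = 22+3 = 25
j=4,k=2: 4>2, total = 25+2 = 27
j=4,k=3: 4>3, total = 27+1 = 28
j=4,k=4: not 4>4, total = 28+2 = 30
j=4,k=5: not 4>5, total = 30+2 = 32
j=4,k=6: not 4>6, total = 32+2 = 34
j=5,k=1: 5>1, total = 34+4 = 38
j=5,k=2: 5>2, total = 38+3 = 41
j=5,k=3: 5>3, total = 41+2 = 43
j=5,k=4: 5>4, total = 43+1 = 44
j=5,k=5: not 5>5, total = 44+2 = 46
j=5,k=6: not 5>6, total = 46+2 = 48
j=5,k=7: not 5>7, total = 48+2 = 50

50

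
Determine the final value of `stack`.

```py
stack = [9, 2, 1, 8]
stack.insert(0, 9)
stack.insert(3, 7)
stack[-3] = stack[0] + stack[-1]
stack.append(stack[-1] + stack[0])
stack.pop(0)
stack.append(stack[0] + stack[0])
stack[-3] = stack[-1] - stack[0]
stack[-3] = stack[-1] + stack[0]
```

insert 9 at 0 → [9, 9, 2, 1, 8]
insert 7 at 3 → [9, 9, 2, 7, 1, 8]
stack[-3] = stack[0]+stack[-1] = 9+8 = 17 → [9, 9, 2, 17, 1, 8]
append stack[-1]+stack[0] = 8+9 = 17 → [9, 9, 2, 17, 1, 8, 17]
pop(0) removes 9 → [9, 2, 17, 1, 8, 17]
append stack[0]+stack[0] = 9+9 = 18 → [9, 2, 17, 1, 8, 17, 18]
stack[-3] = stack[-1]-stack[0] = 18-9 = 9 → [9, 2, 17, 1, 9, 17, 18]
stack[-3] = stack[-1]+stack[0] = 18+9 = 27 → [9, 2, 17, 1, 27, 17, 18]

[9, 2, 17, 1, 27, 17, 18]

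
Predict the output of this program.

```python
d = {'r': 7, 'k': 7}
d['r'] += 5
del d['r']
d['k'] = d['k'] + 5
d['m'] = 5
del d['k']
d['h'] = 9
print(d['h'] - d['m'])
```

4

d['r'] = 7+5 = 12 → {'r': 12, 'k': 7}
del 'r' → {'k': 7}
d['k'] = d['k']+5 = 12 → {'k': 12}
d['m'] = 5 → {'k': 12, 'm': 5}
del 'k' → {'m': 5}
d['h'] = 9 → {'m': 5, 'h': 9}
d['h']-d['m'] = 9-5 = 4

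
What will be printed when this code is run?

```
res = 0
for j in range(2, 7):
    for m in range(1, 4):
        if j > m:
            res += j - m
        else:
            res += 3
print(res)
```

j=2,m=1: 2>1, res = 0+1 = 1
j=2,m=2: not 2>2, res = 1+3 = 4
j=2,m=3: not 2>3, res = 4+3 = 7
j=3,m=1: 3>1, res = 7+2 = 9
j=3,m=2: 3>2, res = 9+1 = 10
j=3,m=3: not 3>3, res = 10+3 = 13
j=4,m=1: 4>1, res = 13+3 = 16
j=4,m=2: 4>2, res = 16+2 = 18
j=4,m=3: 4>3, res = 18+1 = 19
j=5,m=1: 5>1, res = 19+4 = 23
j=5,m=2: 5>2, res = 23+3 = 26
j=5,m=3: 5>3, res = 26+2 = 28
j=6,m=1: 6>1, res = 28+5 = 33
j=6,m=2: 6>2, res = 33+4 = 37
j=6,m=3: 6>3, res = 37+3 = 40

40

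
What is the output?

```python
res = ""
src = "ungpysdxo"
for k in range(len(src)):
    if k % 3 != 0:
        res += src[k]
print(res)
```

ngysxo

k=0: skip
k=1: add 'n' → 'n'
k=2: add 'g' → 'ng'
k=3: skip
k=4: add 'y' → 'ngy'
k=5: add 's' → 'ngys'
k=6: skip
k=7: add 'x' → 'ngysx'
k=8: add 'o' → 'ngysxo'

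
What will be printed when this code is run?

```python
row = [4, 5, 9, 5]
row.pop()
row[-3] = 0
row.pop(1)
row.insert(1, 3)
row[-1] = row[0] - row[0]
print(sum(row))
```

pop() removes 5 → [4, 5, 9]
row[-3] = 0 → [0, 5, 9]
pop(1) removes 5 → [0, 9]
insert 3 at 1 → [0, 3, 9]
row[-1] = row[0]-row[0] = 0-0 = 0 → [0, 3, 0]
sum = 3

3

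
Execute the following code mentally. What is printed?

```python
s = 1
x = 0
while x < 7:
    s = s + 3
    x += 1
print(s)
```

x=0: s = 1+3 = 4
x=1: s = 4+3 = 7
x=2: s = 7+3 = 10
x=3: s = 10+3 = 13
x=4: s = 13+3 = 16
x=5: s = 16+3 = 19
x=6: s = 19+3 = 22

22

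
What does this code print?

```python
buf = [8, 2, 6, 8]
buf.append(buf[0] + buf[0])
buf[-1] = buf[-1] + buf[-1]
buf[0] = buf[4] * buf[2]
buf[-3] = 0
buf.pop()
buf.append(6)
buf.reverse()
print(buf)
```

[6, 8, 0, 2, 192]

append buf[0]+buf[0] = 8+8 = 16 → [8, 2, 6, 8, 16]
buf[-1] = buf[-1]+buf[-1] = 16+16 = 32 → [8, 2, 6, 8, 32]
buf[0] = buf[4]*buf[2] = 32*6 = 192 → [192, 2, 6, 8, 32]
buf[-3] = 0 → [192, 2, 0, 8, 32]
pop() removes 32 → [192, 2, 0, 8]
append 6 → [192, 2, 0, 8, 6]
reverse → [6, 8, 0, 2, 192]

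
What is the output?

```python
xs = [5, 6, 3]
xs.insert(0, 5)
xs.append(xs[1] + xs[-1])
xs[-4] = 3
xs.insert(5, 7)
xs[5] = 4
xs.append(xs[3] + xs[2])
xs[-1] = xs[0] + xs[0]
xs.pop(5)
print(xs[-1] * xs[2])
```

60

insert 5 at 0 → [5, 5, 6, 3]
append xs[1]+xs[-1] = 5+3 = 8 → [5, 5, 6, 3, 8]
xs[-4] = 3 → [5, 3, 6, 3, 8]
insert 7 at 5 → [5, 3, 6, 3, 8, 7]
xs[5] = 4 → [5, 3, 6, 3, 8, 4]
append xs[3]+xs[2] = 3+6 = 9 → [5, 3, 6, 3, 8, 4, 9]
xs[-1] = xs[0]+xs[0] = 5+5 = 10 → [5, 3, 6, 3, 8, 4, 10]
pop(5) removes 4 → [5, 3, 6, 3, 8, 10]
xs[-1]*xs[2] = 10*6 = 60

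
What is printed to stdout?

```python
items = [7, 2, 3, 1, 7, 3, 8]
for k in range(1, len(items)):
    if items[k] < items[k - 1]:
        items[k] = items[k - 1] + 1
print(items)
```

[7, 8, 9, 10, 11, 12, 13]

k=1: 2<7, items[1] = 7+1 = 8 → [7, 8, 3, 1, 7, 3, 8]
k=2: 3<8, items[2] = 8+1 = 9 → [7, 8, 9, 1, 7, 3, 8]
k=3: 1<9, items[3] = 9+1 = 10 → [7, 8, 9, 10, 7, 3, 8]
k=4: 7<10, items[4] = 10+1 = 11 → [7, 8, 9, 10, 11, 3, 8]
k=5: 3<11, items[5] = 11+1 = 12 → [7, 8, 9, 10, 11, 12, 8]
k=6: 8<12, items[6] = 12+1 = 13 → [7, 8, 9, 10, 11, 12, 13]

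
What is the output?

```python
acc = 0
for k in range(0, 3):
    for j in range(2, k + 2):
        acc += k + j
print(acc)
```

12

k=1,j=2: acc = 0+3 = 3
k=2,j=2: acc = 3+4 = 7
k=2,j=3: acc = 7+5 = 12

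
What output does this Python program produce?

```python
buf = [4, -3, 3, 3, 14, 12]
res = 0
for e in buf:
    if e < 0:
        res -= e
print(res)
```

3

e=4: not <0
e=-3: <0, res = 0-(-3) = 3
e=3: not <0
e=3: not <0
e=14: not <0
e=12: not <0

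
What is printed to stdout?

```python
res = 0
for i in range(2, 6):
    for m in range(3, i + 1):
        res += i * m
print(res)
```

97

i=3,m=3: res = 0+9 = 9
i=4,m=3: res = 9+12 = 21
i=4,m=4: res = 21+16 = 37
i=5,m=3: res = 37+15 = 52
i=5,m=4: res = 52+20 = 72
i=5,m=5: res = 72+25 = 97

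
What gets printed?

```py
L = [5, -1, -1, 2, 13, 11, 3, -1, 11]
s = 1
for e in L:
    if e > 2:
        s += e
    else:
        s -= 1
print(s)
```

40

e=5: >2, s = 1+5 = 6
e=-1: not >2, s = 6-1 = 5
e=-1: not >2, s = 5-1 = 4
e=2: not >2, s = 4-1 = 3
e=13: >2, s = 3+13 = 16
e=11: >2, s = 16+11 = 27
e=3: >2, s = 27+3 = 30
e=-1: not >2, s = 30-1 = 29
e=11: >2, s = 29+11 = 40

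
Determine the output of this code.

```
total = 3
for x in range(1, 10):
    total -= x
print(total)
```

x=1: total = 3-1 = 2
x=2: total = 2-2 = 0
x=3: total = 0-3 = -3
x=4: total = (-3)-4 = -7
x=5: total = (-7)-5 = -12
x=6: total = (-12)-6 = -18
x=7: total = (-18)-7 = -25
x=8: total = (-25)-8 = -33
x=9: total = (-33)-9 = -42

-42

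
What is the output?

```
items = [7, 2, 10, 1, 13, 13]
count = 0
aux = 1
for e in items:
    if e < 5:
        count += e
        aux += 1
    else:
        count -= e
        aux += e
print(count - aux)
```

-86

e=7: not <5, count = 0-7 = -7; aux=8
e=2: <5, count = (-7)+2 = -5; aux=9
e=10: not <5, count = (-5)-10 = -15; aux=19
e=1: <5, count = (-15)+1 = -14; aux=20
e=13: not <5, count = (-14)-13 = -27; aux=33
e=13: not <5, count = (-27)-13 = -40; aux=46
count-aux = (-40)-46 = -86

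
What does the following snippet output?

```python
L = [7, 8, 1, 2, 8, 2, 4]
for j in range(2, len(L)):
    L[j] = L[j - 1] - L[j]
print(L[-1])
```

-9

j=2: L[2] = 8-1 = 7 → [7, 8, 7, 2, 8, 2, 4]
j=3: L[3] = 7-2 = 5 → [7, 8, 7, 5, 8, 2, 4]
j=4: L[4] = 5-8 = -3 → [7, 8, 7, 5, -3, 2, 4]
j=5: L[5] = (-3)-2 = -5 → [7, 8, 7, 5, -3, -5, 4]
j=6: L[6] = (-5)-4 = -9 → [7, 8, 7, 5, -3, -5, -9]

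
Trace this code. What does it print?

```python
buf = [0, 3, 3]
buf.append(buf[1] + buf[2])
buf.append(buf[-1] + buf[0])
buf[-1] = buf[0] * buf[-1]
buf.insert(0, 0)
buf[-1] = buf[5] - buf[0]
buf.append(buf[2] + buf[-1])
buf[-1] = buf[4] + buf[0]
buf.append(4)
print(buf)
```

[0, 0, 3, 3, 6, 0, 6, 4]

append buf[1]+buf[2] = 3+3 = 6 → [0, 3, 3, 6]
append buf[-1]+buf[0] = 6+0 = 6 → [0, 3, 3, 6, 6]
buf[-1] = buf[0]*buf[-1] = 0*6 = 0 → [0, 3, 3, 6, 0]
insert 0 at 0 → [0, 0, 3, 3, 6, 0]
buf[-1] = buf[5]-buf[0] = 0-0 = 0 → [0, 0, 3, 3, 6, 0]
append buf[2]+buf[-1] = 3+0 = 3 → [0, 0, 3, 3, 6, 0, 3]
buf[-1] = buf[4]+buf[0] = 6+0 = 6 → [0, 0, 3, 3, 6, 0, 6]
append 4 → [0, 0, 3, 3, 6, 0, 6, 4]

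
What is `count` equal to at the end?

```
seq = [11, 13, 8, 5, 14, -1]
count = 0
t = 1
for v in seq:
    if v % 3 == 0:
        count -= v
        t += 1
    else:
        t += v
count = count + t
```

51

v=11: not %3==0; t=12
v=13: not %3==0; t=25
v=8: not %3==0; t=33
v=5: not %3==0; t=38
v=14: not %3==0; t=52
v=-1: not %3==0; t=51
count+t = 0+51 = 51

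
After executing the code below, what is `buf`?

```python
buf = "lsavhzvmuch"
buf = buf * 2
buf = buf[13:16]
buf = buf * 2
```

repeat ×2 → 'lsavhzvmuchlsavhzvmuch'
slice [13:16] → 'avh'
repeat ×2 → 'avhavh'

'avhavh'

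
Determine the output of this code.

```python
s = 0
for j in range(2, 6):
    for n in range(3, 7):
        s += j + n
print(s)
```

j=2,n=3: s = 0+5 = 5
j=2,n=4: s = 5+6 = 11
j=2,n=5: s = 11+7 = 18
j=2,n=6: s = 18+8 = 26
j=3,n=3: s = 26+6 = 32
j=3,n=4: s = 32+7 = 39
j=3,n=5: s = 39+8 = 47
j=3,n=6: s = 47+9 = 56
j=4,n=3: s = 56+7 = 63
j=4,n=4: s = 63+8 = 71
j=4,n=5: s = 71+9 = 80
j=4,n=6: s = 80+10 = 90
j=5,n=3: s = 90+8 = 98
j=5,n=4: s = 98+9 = 107
j=5,n=5: s = 107+10 = 117
j=5,n=6: s = 117+11 = 128

128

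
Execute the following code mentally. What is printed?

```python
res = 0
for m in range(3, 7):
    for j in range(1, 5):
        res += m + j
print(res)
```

m=3,j=1: res = 0+4 = 4
m=3,j=2: res = 4+5 = 9
m=3,j=3: res = 9+6 = 15
m=3,j=4: res = 15+7 = 22
m=4,j=1: res = 22+5 = 27
m=4,j=2: res = 27+6 = 33
m=4,j=3: res = 33+7 = 40
m=4,j=4: res = 40+8 = 48
m=5,j=1: res = 48+6 = 54
m=5,j=2: res = 54+7 = 61
m=5,j=3: res = 61+8 = 69
m=5,j=4: res = 69+9 = 78
m=6,j=1: res = 78+7 = 85
m=6,j=2: res = 85+8 = 93
m=6,j=3: res = 93+9 = 102
m=6,j=4: res = 102+10 = 112

112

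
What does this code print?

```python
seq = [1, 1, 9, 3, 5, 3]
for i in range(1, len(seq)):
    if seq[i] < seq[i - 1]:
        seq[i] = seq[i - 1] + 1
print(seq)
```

[1, 1, 9, 10, 11, 12]

i=1: 1>=1, unchanged → [1, 1, 9, 3, 5, 3]
i=2: 9>=1, unchanged → [1, 1, 9, 3, 5, 3]
i=3: 3<9, seq[3] = 9+1 = 10 → [1, 1, 9, 10, 5, 3]
i=4: 5<10, seq[4] = 10+1 = 11 → [1, 1, 9, 10, 11, 3]
i=5: 3<11, seq[5] = 11+1 = 12 → [1, 1, 9, 10, 11, 12]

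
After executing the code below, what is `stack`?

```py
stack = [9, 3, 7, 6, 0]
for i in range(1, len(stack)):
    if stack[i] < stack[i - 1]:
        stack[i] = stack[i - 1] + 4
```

i=1: 3<9, stack[1] = 9+4 = 13 → [9, 13, 7, 6, 0]
i=2: 7<13, stack[2] = 13+4 = 17 → [9, 13, 17, 6, 0]
i=3: 6<17, stack[3] = 17+4 = 21 → [9, 13, 17, 21, 0]
i=4: 0<21, stack[4] = 21+4 = 25 → [9, 13, 17, 21, 25]

[9, 13, 17, 21, 25]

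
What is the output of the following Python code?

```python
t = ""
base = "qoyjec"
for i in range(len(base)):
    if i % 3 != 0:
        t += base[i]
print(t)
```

oyec

i=0: skip
i=1: add 'o' → 'o'
i=2: add 'y' → 'oy'
i=3: skip
i=4: add 'e' → 'oye'
i=5: add 'c' → 'oyec'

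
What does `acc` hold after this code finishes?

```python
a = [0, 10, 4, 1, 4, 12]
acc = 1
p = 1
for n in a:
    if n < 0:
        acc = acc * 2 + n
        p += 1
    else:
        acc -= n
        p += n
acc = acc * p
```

-960

n=0: not <0, acc = 1-0 = 1; p=1
n=10: not <0, acc = 1-10 = -9; p=11
n=4: not <0, acc = (-9)-4 = -13; p=15
n=1: not <0, acc = (-13)-1 = -14; p=16
n=4: not <0, acc = (-14)-4 = -18; p=20
n=12: not <0, acc = (-18)-12 = -30; p=32
acc*p = (-30)*32 = -960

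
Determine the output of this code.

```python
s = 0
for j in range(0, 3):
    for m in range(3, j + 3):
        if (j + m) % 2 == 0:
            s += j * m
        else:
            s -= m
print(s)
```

j=1,m=3: even sum, s = 0+3 = 3
j=2,m=3: odd sum, s = 3-3 = 0
j=2,m=4: even sum, s = 0+8 = 8

8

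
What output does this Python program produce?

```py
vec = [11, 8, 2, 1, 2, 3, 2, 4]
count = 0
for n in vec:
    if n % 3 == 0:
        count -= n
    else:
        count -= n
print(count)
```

-33

n=11: not %3==0, count = 0-11 = -11
n=8: not %3==0, count = (-11)-8 = -19
n=2: not %3==0, count = (-19)-2 = -21
n=1: not %3==0, count = (-21)-1 = -22
n=2: not %3==0, count = (-22)-2 = -24
n=3: %3==0, count = (-24)-3 = -27
n=2: not %3==0, count = (-27)-2 = -29
n=4: not %3==0, count = (-29)-4 = -33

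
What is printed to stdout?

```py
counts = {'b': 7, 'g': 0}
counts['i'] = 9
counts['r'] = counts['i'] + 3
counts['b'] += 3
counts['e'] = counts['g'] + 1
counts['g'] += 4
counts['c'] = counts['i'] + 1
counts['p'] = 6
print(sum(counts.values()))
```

52

counts['i'] = 9 → {'b': 7, 'g': 0, 'i': 9}
counts['r'] = counts['i']+3 = 12 → {'b': 7, 'g': 0, 'i': 9, 'r': 12}
counts['b'] = 7+3 = 10 → {'b': 10, 'g': 0, 'i': 9, 'r': 12}
counts['e'] = counts['g']+1 = 1 → {'b': 10, 'g': 0, 'i': 9, 'r': 12, 'e': 1}
counts['g'] = 0+4 = 4 → {'b': 10, 'g': 4, 'i': 9, 'r': 12, 'e': 1}
counts['c'] = counts['i']+1 = 10 → {'b': 10, 'g': 4, 'i': 9, 'r': 12, 'e': 1, 'c': 10}
counts['p'] = 6 → {'b': 10, 'g': 4, 'i': 9, 'r': 12, 'e': 1, 'c': 10, 'p': 6}
sum of values = 52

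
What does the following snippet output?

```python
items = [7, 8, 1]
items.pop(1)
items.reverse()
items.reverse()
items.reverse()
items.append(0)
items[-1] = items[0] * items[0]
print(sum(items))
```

pop(1) removes 8 → [7, 1]
reverse → [1, 7]
reverse → [7, 1]
reverse → [1, 7]
append 0 → [1, 7, 0]
items[-1] = items[0]*items[0] = 1*1 = 1 → [1, 7, 1]
sum = 9

9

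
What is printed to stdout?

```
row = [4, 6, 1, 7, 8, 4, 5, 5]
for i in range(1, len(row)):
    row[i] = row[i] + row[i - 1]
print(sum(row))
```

174

i=1: row[1] = 6+4 = 10 → [4, 10, 1, 7, 8, 4, 5, 5]
i=2: row[2] = 1+10 = 11 → [4, 10, 11, 7, 8, 4, 5, 5]
i=3: row[3] = 7+11 = 18 → [4, 10, 11, 18, 8, 4, 5, 5]
i=4: row[4] = 8+18 = 26 → [4, 10, 11, 18, 26, 4, 5, 5]
i=5: row[5] = 4+26 = 30 → [4, 10, 11, 18, 26, 30, 5, 5]
i=6: row[6] = 5+30 = 35 → [4, 10, 11, 18, 26, 30, 35, 5]
i=7: row[7] = 5+35 = 40 → [4, 10, 11, 18, 26, 30, 35, 40]
sum = 174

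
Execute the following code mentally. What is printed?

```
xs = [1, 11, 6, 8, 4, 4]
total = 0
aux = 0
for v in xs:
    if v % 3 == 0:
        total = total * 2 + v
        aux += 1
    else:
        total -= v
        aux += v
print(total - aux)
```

-63

v=1: not %3==0, total = 0-1 = -1; aux=1
v=11: not %3==0, total = (-1)-11 = -12; aux=12
v=6: %3==0, total = (-12)*2+6 = -18; aux=13
v=8: not %3==0, total = (-18)-8 = -26; aux=21
v=4: not %3==0, total = (-26)-4 = -30; aux=25
v=4: not %3==0, total = (-30)-4 = -34; aux=29
total-aux = (-34)-29 = -63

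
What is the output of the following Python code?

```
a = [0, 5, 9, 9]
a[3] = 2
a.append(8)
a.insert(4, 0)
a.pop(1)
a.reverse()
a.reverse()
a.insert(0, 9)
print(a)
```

a[3] = 2 → [0, 5, 9, 2]
append 8 → [0, 5, 9, 2, 8]
insert 0 at 4 → [0, 5, 9, 2, 0, 8]
pop(1) removes 5 → [0, 9, 2, 0, 8]
reverse → [8, 0, 2, 9, 0]
reverse → [0, 9, 2, 0, 8]
insert 9 at 0 → [9, 0, 9, 2, 0, 8]

[9, 0, 9, 2, 0, 8]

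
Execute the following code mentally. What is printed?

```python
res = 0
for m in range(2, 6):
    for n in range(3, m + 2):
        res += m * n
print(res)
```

m=2,n=3: res = 0+6 = 6
m=3,n=3: res = 6+9 = 15
m=3,n=4: res = 15+12 = 27
m=4,n=3: res = 27+12 = 39
m=4,n=4: res = 39+16 = 55
m=4,n=5: res = 55+20 = 75
m=5,n=3: res = 75+15 = 90
m=5,n=4: res = 90+20 = 110
m=5,n=5: res = 110+25 = 135
m=5,n=6: res = 135+30 = 165

165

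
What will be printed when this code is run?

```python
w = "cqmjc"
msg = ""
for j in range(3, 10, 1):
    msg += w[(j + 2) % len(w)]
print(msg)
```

cqmjccq

j=3: add w[0]='c' → 'c'
j=4: add w[1]='q' → 'cq'
j=5: add w[2]='m' → 'cqm'
j=6: add w[3]='j' → 'cqmj'
j=7: add w[4]='c' → 'cqmjc'
j=8: add w[0]='c' → 'cqmjcc'
j=9: add w[1]='q' → 'cqmjccq'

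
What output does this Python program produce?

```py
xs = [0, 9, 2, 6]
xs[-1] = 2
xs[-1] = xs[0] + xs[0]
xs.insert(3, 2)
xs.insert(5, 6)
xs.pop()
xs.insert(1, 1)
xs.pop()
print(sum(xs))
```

14

xs[-1] = 2 → [0, 9, 2, 2]
xs[-1] = xs[0]+xs[0] = 0+0 = 0 → [0, 9, 2, 0]
insert 2 at 3 → [0, 9, 2, 2, 0]
insert 6 at 5 → [0, 9, 2, 2, 0, 6]
pop() removes 6 → [0, 9, 2, 2, 0]
insert 1 at 1 → [0, 1, 9, 2, 2, 0]
pop() removes 0 → [0, 1, 9, 2, 2]
sum = 14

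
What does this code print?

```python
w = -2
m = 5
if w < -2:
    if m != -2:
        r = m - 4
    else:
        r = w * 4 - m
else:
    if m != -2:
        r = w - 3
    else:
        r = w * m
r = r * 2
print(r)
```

-10

w=-2, m=5
w < -2 is False; m != -2 is True
→ r = w - 3 = -5
r = (-5)*2 = -10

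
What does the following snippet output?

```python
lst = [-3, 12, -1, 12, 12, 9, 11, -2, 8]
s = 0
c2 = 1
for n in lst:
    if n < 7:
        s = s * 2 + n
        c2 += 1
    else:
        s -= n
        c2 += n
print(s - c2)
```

-228

n=-3: <7, s = 0*2+(-3) = -3; c2=2
n=12: not <7, s = (-3)-12 = -15; c2=14
n=-1: <7, s = (-15)*2+(-1) = -31; c2=15
n=12: not <7, s = (-31)-12 = -43; c2=27
n=12: not <7, s = (-43)-12 = -55; c2=39
n=9: not <7, s = (-55)-9 = -64; c2=48
n=11: not <7, s = (-64)-11 = -75; c2=59
n=-2: <7, s = (-75)*2+(-2) = -152; c2=60
n=8: not <7, s = (-152)-8 = -160; c2=68
s-c2 = (-160)-68 = -228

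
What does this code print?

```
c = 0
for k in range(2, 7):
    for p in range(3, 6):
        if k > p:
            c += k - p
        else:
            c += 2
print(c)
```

k=2,p=3: not 2>3, c = 0+2 = 2
k=2,p=4: not 2>4, c = 2+2 = 4
k=2,p=5: not 2>5, c = 4+2 = 6
k=3,p=3: not 3>3, c = 6+2 = 8
k=3,p=4: not 3>4, c = 8+2 = 10
k=3,p=5: not 3>5, c = 10+2 = 12
k=4,p=3: 4>3, c = 12+1 = 13
k=4,p=4: not 4>4, c = 13+2 = 15
k=4,p=5: not 4>5, c = 15+2 = 17
k=5,p=3: 5>3, c = 17+2 = 19
k=5,p=4: 5>4, c = 19+1 = 20
k=5,p=5: not 5>5, c = 20+2 = 22
k=6,p=3: 6>3, c = 22+3 = 25
k=6,p=4: 6>4, c = 25+2 = 27
k=6,p=5: 6>5, c = 27+1 = 28

28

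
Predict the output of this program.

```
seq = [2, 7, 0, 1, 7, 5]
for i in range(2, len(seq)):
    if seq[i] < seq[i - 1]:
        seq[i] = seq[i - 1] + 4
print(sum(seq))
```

i=2: 0<7, seq[2] = 7+4 = 11 → [2, 7, 11, 1, 7, 5]
i=3: 1<11, seq[3] = 11+4 = 15 → [2, 7, 11, 15, 7, 5]
i=4: 7<15, seq[4] = 15+4 = 19 → [2, 7, 11, 15, 19, 5]
i=5: 5<19, seq[5] = 19+4 = 23 → [2, 7, 11, 15, 19, 23]
sum = 77

77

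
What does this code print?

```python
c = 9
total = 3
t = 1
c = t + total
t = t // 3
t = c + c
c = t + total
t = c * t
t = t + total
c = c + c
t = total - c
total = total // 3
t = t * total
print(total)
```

c = 1+3 = 4
t = 1//3 = 0
t = 4+4 = 8
c = 8+3 = 11
t = 11*8 = 88
t = 88+3 = 91
c = 11+11 = 22
t = 3-22 = -19
total = 3//3 = 1
t = (-19)*1 = -19

1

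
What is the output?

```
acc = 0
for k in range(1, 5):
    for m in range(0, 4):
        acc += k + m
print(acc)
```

64

k=1,m=0: acc = 0+1 = 1
k=1,m=1: acc = 1+2 = 3
k=1,m=2: acc = 3+3 = 6
k=1,m=3: acc = 6+4 = 10
k=2,m=0: acc = 10+2 = 12
k=2,m=1: acc = 12+3 = 15
k=2,m=2: acc = 15+4 = 19
k=2,m=3: acc = 19+5 = 24
k=3,m=0: acc = 24+3 = 27
k=3,m=1: acc = 27+4 = 31
k=3,m=2: acc = 31+5 = 36
k=3,m=3: acc = 36+6 = 42
k=4,m=0: acc = 42+4 = 46
k=4,m=1: acc = 46+5 = 51
k=4,m=2: acc = 51+6 = 57
k=4,m=3: acc = 57+7 = 64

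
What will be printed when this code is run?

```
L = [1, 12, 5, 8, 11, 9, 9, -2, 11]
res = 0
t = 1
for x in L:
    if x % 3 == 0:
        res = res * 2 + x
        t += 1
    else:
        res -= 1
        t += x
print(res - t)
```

x=1: not %3==0, res = 0-1 = -1; t=2
x=12: %3==0, res = (-1)*2+12 = 10; t=3
x=5: not %3==0, res = 10-1 = 9; t=8
x=8: not %3==0, res = 9-1 = 8; t=16
x=11: not %3==0, res = 8-1 = 7; t=27
x=9: %3==0, res = 7*2+9 = 23; t=28
x=9: %3==0, res = 23*2+9 = 55; t=29
x=-2: not %3==0, res = 55-1 = 54; t=27
x=11: not %3==0, res = 54-1 = 53; t=38
res-t = 53-38 = 15

15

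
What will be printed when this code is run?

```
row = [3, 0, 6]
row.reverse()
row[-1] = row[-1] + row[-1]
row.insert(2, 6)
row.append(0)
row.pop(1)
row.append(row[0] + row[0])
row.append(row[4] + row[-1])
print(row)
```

[6, 6, 6, 0, 12, 24]

reverse → [6, 0, 3]
row[-1] = row[-1]+row[-1] = 3+3 = 6 → [6, 0, 6]
insert 6 at 2 → [6, 0, 6, 6]
append 0 → [6, 0, 6, 6, 0]
pop(1) removes 0 → [6, 6, 6, 0]
append row[0]+row[0] = 6+6 = 12 → [6, 6, 6, 0, 12]
append row[4]+row[-1] = 12+12 = 24 → [6, 6, 6, 0, 12, 24]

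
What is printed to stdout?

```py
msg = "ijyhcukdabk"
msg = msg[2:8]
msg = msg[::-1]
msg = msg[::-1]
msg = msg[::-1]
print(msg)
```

slice [2:8] → 'yhcukd'
reverse → 'dkuchy'
reverse → 'yhcukd'
reverse → 'dkuchy'

dkuchy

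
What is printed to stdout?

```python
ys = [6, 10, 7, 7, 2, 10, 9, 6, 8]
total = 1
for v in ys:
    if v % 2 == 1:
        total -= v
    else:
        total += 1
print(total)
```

-16

v=6: not odd, total = 1+1 = 2
v=10: not odd, total = 2+1 = 3
v=7: odd, total = 3-7 = -4
v=7: odd, total = (-4)-7 = -11
v=2: not odd, total = (-11)+1 = -10
v=10: not odd, total = (-10)+1 = -9
v=9: odd, total = (-9)-9 = -18
v=6: not odd, total = (-18)+1 = -17
v=8: not odd, total = (-17)+1 = -16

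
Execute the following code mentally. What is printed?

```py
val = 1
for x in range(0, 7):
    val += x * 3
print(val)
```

64

x=0: val = 1+0*3 = 1
x=1: val = 1+1*3 = 4
x=2: val = 4+2*3 = 10
x=3: val = 10+3*3 = 19
x=4: val = 19+4*3 = 31
x=5: val = 31+5*3 = 46
x=6: val = 46+6*3 = 64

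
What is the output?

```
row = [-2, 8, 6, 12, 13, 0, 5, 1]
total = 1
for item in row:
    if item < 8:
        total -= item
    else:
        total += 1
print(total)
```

item=-2: <8, total = 1-(-2) = 3
item=8: not <8, total = 3+1 = 4
item=6: <8, total = 4-6 = -2
item=12: not <8, total = (-2)+1 = -1
item=13: not <8, total = (-1)+1 = 0
item=0: <8, total = 0-0 = 0
item=5: <8, total = 0-5 = -5
item=1: <8, total = (-5)-1 = -6

-6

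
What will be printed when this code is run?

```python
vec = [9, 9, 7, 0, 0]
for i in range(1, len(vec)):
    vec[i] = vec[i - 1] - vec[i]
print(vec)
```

i=1: vec[1] = 9-9 = 0 → [9, 0, 7, 0, 0]
i=2: vec[2] = 0-7 = -7 → [9, 0, -7, 0, 0]
i=3: vec[3] = (-7)-0 = -7 → [9, 0, -7, -7, 0]
i=4: vec[4] = (-7)-0 = -7 → [9, 0, -7, -7, -7]

[9, 0, -7, -7, -7]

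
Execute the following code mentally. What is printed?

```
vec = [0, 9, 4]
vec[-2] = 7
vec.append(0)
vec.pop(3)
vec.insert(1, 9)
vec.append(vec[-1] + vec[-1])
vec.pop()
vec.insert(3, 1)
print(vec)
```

[0, 9, 7, 1, 4]

vec[-2] = 7 → [0, 7, 4]
append 0 → [0, 7, 4, 0]
pop(3) removes 0 → [0, 7, 4]
insert 9 at 1 → [0, 9, 7, 4]
append vec[-1]+vec[-1] = 4+4 = 8 → [0, 9, 7, 4, 8]
pop() removes 8 → [0, 9, 7, 4]
insert 1 at 3 → [0, 9, 7, 1, 4]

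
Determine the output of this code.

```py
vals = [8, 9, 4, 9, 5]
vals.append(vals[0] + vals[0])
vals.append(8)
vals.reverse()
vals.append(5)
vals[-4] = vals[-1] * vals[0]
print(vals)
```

[8, 16, 5, 9, 40, 9, 8, 5]

append vals[0]+vals[0] = 8+8 = 16 → [8, 9, 4, 9, 5, 16]
append 8 → [8, 9, 4, 9, 5, 16, 8]
reverse → [8, 16, 5, 9, 4, 9, 8]
append 5 → [8, 16, 5, 9, 4, 9, 8, 5]
vals[-4] = vals[-1]*vals[0] = 5*8 = 40 → [8, 16, 5, 9, 40, 9, 8, 5]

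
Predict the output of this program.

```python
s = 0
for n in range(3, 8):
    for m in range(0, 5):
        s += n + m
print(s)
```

n=3,m=0: s = 0+3 = 3
n=3,m=1: s = 3+4 = 7
n=3,m=2: s = 7+5 = 12
n=3,m=3: s = 12+6 = 18
n=3,m=4: s = 18+7 = 25
n=4,m=0: s = 25+4 = 29
n=4,m=1: s = 29+5 = 34
n=4,m=2: s = 34+6 = 40
n=4,m=3: s = 40+7 = 47
n=4,m=4: s = 47+8 = 55
n=5,m=0: s = 55+5 = 60
n=5,m=1: s = 60+6 = 66
n=5,m=2: s = 66+7 = 73
n=5,m=3: s = 73+8 = 81
n=5,m=4: s = 81+9 = 90
n=6,m=0: s = 90+6 = 96
n=6,m=1: s = 96+7 = 103
n=6,m=2: s = 103+8 = 111
n=6,m=3: s = 111+9 = 120
n=6,m=4: s = 120+10 = 130
n=7,m=0: s = 130+7 = 137
n=7,m=1: s = 137+8 = 145
n=7,m=2: s = 145+9 = 154
n=7,m=3: s = 154+10 = 164
n=7,m=4: s = 164+11 = 175

175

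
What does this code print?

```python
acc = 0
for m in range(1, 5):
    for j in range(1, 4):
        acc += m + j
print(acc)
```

m=1,j=1: acc = 0+2 = 2
m=1,j=2: acc = 2+3 = 5
m=1,j=3: acc = 5+4 = 9
m=2,j=1: acc = 9+3 = 12
m=2,j=2: acc = 12+4 = 16
m=2,j=3: acc = 16+5 = 21
m=3,j=1: acc = 21+4 = 25
m=3,j=2: acc = 25+5 = 30
m=3,j=3: acc = 30+6 = 36
m=4,j=1: acc = 36+5 = 41
m=4,j=2: acc = 41+6 = 47
m=4,j=3: acc = 47+7 = 54

54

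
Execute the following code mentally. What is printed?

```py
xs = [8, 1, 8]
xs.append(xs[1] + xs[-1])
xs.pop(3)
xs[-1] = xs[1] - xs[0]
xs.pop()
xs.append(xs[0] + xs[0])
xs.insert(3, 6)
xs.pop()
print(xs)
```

[8, 1, 16]

append xs[1]+xs[-1] = 1+8 = 9 → [8, 1, 8, 9]
pop(3) removes 9 → [8, 1, 8]
xs[-1] = xs[1]-xs[0] = 1-8 = -7 → [8, 1, -7]
pop() removes -7 → [8, 1]
append xs[0]+xs[0] = 8+8 = 16 → [8, 1, 16]
insert 6 at 3 → [8, 1, 16, 6]
pop() removes 6 → [8, 1, 16]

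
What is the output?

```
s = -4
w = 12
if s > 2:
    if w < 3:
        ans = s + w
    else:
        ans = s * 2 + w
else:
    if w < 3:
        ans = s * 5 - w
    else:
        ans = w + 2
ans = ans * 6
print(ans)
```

s=-4, w=12
s > 2 is False; w < 3 is False
→ ans = w + 2 = 14
ans = 14*6 = 84

84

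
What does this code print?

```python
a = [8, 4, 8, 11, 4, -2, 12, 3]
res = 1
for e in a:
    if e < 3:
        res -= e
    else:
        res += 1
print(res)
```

10

e=8: not <3, res = 1+1 = 2
e=4: not <3, res = 2+1 = 3
e=8: not <3, res = 3+1 = 4
e=11: not <3, res = 4+1 = 5
e=4: not <3, res = 5+1 = 6
e=-2: <3, res = 6-(-2) = 8
e=12: not <3, res = 8+1 = 9
e=3: not <3, res = 9+1 = 10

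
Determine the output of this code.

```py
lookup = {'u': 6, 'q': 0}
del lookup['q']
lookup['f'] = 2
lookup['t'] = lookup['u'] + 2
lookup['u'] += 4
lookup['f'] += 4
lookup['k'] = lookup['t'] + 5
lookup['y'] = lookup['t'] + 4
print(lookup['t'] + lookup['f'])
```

del 'q' → {'u': 6}
lookup['f'] = 2 → {'u': 6, 'f': 2}
lookup['t'] = lookup['u']+2 = 8 → {'u': 6, 'f': 2, 't': 8}
lookup['u'] = 6+4 = 10 → {'u': 10, 'f': 2, 't': 8}
lookup['f'] = 2+4 = 6 → {'u': 10, 'f': 6, 't': 8}
lookup['k'] = lookup['t']+5 = 13 → {'u': 10, 'f': 6, 't': 8, 'k': 13}
lookup['y'] = lookup['t']+4 = 12 → {'u': 10, 'f': 6, 't': 8, 'k': 13, 'y': 12}
lookup['t']+lookup['f'] = 8+6 = 14

14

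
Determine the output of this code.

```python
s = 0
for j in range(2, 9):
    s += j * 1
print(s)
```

j=2: s = 0+2*1 = 2
j=3: s = 2+3*1 = 5
j=4: s = 5+4*1 = 9
j=5: s = 9+5*1 = 14
j=6: s = 14+6*1 = 20
j=7: s = 20+7*1 = 27
j=8: s = 27+8*1 = 35

35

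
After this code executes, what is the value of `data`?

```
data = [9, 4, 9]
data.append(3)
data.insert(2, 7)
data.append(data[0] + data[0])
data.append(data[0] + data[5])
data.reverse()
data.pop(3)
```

append 3 → [9, 4, 9, 3]
insert 7 at 2 → [9, 4, 7, 9, 3]
append data[0]+data[0] = 9+9 = 18 → [9, 4, 7, 9, 3, 18]
append data[0]+data[5] = 9+18 = 27 → [9, 4, 7, 9, 3, 18, 27]
reverse → [27, 18, 3, 9, 7, 4, 9]
pop(3) removes 9 → [27, 18, 3, 7, 4, 9]

[27, 18, 3, 7, 4, 9]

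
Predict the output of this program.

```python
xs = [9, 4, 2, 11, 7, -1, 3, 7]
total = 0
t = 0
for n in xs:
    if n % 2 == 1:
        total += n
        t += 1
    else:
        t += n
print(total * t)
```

n=9: odd, total = 0+9 = 9; t=1
n=4: not odd; t=5
n=2: not odd; t=7
n=11: odd, total = 9+11 = 20; t=8
n=7: odd, total = 20+7 = 27; t=9
n=-1: odd, total = 27+(-1) = 26; t=10
n=3: odd, total = 26+3 = 29; t=11
n=7: odd, total = 29+7 = 36; t=12
total*t = 36*12 = 432

432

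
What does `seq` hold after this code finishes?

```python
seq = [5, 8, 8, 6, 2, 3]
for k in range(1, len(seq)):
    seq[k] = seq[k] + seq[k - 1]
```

[5, 13, 21, 27, 29, 32]

k=1: seq[1] = 8+5 = 13 → [5, 13, 8, 6, 2, 3]
k=2: seq[2] = 8+13 = 21 → [5, 13, 21, 6, 2, 3]
k=3: seq[3] = 6+21 = 27 → [5, 13, 21, 27, 2, 3]
k=4: seq[4] = 2+27 = 29 → [5, 13, 21, 27, 29, 3]
k=5: seq[5] = 3+29 = 32 → [5, 13, 21, 27, 29, 32]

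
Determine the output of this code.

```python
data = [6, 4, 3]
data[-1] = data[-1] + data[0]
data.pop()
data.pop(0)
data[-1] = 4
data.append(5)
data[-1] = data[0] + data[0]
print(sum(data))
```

12

data[-1] = data[-1]+data[0] = 3+6 = 9 → [6, 4, 9]
pop() removes 9 → [6, 4]
pop(0) removes 6 → [4]
data[-1] = 4 → [4]
append 5 → [4, 5]
data[-1] = data[0]+data[0] = 4+4 = 8 → [4, 8]
sum = 12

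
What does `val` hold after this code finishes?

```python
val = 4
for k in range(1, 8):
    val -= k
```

k=1: val = 4-1 = 3
k=2: val = 3-2 = 1
k=3: val = 1-3 = -2
k=4: val = (-2)-4 = -6
k=5: val = (-6)-5 = -11
k=6: val = (-11)-6 = -17
k=7: val = (-17)-7 = -24

-24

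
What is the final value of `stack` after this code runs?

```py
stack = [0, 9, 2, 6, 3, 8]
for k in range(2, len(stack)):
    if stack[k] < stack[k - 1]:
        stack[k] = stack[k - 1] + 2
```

k=2: 2<9, stack[2] = 9+2 = 11 → [0, 9, 11, 6, 3, 8]
k=3: 6<11, stack[3] = 11+2 = 13 → [0, 9, 11, 13, 3, 8]
k=4: 3<13, stack[4] = 13+2 = 15 → [0, 9, 11, 13, 15, 8]
k=5: 8<15, stack[5] = 15+2 = 17 → [0, 9, 11, 13, 15, 17]

[0, 9, 11, 13, 15, 17]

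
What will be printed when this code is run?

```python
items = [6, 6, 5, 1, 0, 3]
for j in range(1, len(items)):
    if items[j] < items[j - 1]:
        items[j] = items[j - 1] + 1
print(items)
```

j=1: 6>=6, unchanged → [6, 6, 5, 1, 0, 3]
j=2: 5<6, items[2] = 6+1 = 7 → [6, 6, 7, 1, 0, 3]
j=3: 1<7, items[3] = 7+1 = 8 → [6, 6, 7, 8, 0, 3]
j=4: 0<8, items[4] = 8+1 = 9 → [6, 6, 7, 8, 9, 3]
j=5: 3<9, items[5] = 9+1 = 10 → [6, 6, 7, 8, 9, 10]

[6, 6, 7, 8, 9, 10]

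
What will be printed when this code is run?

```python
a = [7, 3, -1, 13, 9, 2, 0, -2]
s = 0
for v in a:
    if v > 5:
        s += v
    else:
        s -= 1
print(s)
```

v=7: >5, s = 0+7 = 7
v=3: not >5, s = 7-1 = 6
v=-1: not >5, s = 6-1 = 5
v=13: >5, s = 5+13 = 18
v=9: >5, s = 18+9 = 27
v=2: not >5, s = 27-1 = 26
v=0: not >5, s = 26-1 = 25
v=-2: not >5, s = 25-1 = 24

24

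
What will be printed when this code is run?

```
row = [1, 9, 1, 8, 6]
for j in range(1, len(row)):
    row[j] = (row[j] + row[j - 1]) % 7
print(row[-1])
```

4

j=1: row[1] = (9+1)%7 = 3 → [1, 3, 1, 8, 6]
j=2: row[2] = (1+3)%7 = 4 → [1, 3, 4, 8, 6]
j=3: row[3] = (8+4)%7 = 5 → [1, 3, 4, 5, 6]
j=4: row[4] = (6+5)%7 = 4 → [1, 3, 4, 5, 4]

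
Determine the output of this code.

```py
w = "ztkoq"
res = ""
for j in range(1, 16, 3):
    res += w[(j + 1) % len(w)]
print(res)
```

j=1: add w[2]='k' → 'k'
j=4: add w[0]='z' → 'kz'
j=7: add w[3]='o' → 'kzo'
j=10: add w[1]='t' → 'kzot'
j=13: add w[4]='q' → 'kzotq'

kzotq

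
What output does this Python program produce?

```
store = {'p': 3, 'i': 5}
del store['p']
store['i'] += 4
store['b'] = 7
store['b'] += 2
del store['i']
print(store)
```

del 'p' → {'i': 5}
store['i'] = 5+4 = 9 → {'i': 9}
store['b'] = 7 → {'i': 9, 'b': 7}
store['b'] = 7+2 = 9 → {'i': 9, 'b': 9}
del 'i' → {'b': 9}

{'b': 9}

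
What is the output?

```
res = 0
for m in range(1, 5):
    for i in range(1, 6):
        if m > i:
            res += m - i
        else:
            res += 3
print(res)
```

52

m=1,i=1: not 1>1, res = 0+3 = 3
m=1,i=2: not 1>2, res = 3+3 = 6
m=1,i=3: not 1>3, res = 6+3 = 9
m=1,i=4: not 1>4, res = 9+3 = 12
m=1,i=5: not 1>5, res = 12+3 = 15
m=2,i=1: 2>1, res = 15+1 = 16
m=2,i=2: not 2>2, res = 16+3 = 19
m=2,i=3: not 2>3, res = 19+3 = 22
m=2,i=4: not 2>4, res = 22+3 = 25
m=2,i=5: not 2>5, res = 25+3 = 28
m=3,i=1: 3>1, res = 28+2 = 30
m=3,i=2: 3>2, res = 30+1 = 31
m=3,i=3: not 3>3, res = 31+3 = 34
m=3,i=4: not 3>4, res = 34+3 = 37
m=3,i=5: not 3>5, res = 37+3 = 40
m=4,i=1: 4>1, res = 40+3 = 43
m=4,i=2: 4>2, res = 43+2 = 45
m=4,i=3: 4>3, res = 45+1 = 46
m=4,i=4: not 4>4, res = 46+3 = 49
m=4,i=5: not 4>5, res = 49+3 = 52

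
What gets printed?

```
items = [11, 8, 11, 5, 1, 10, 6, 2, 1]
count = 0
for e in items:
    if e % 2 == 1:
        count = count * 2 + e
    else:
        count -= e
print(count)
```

e=11: odd, count = 0*2+11 = 11
e=8: not odd, count = 11-8 = 3
e=11: odd, count = 3*2+11 = 17
e=5: odd, count = 17*2+5 = 39
e=1: odd, count = 39*2+1 = 79
e=10: not odd, count = 79-10 = 69
e=6: not odd, count = 69-6 = 63
e=2: not odd, count = 63-2 = 61
e=1: odd, count = 61*2+1 = 123

123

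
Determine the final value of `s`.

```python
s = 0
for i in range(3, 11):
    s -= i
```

-52

i=3: s = 0-3 = -3
i=4: s = (-3)-4 = -7
i=5: s = (-7)-5 = -12
i=6: s = (-12)-6 = -18
i=7: s = (-18)-7 = -25
i=8: s = (-25)-8 = -33
i=9: s = (-33)-9 = -42
i=10: s = (-42)-10 = -52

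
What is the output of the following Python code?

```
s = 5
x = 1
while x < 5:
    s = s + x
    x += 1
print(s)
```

x=1: s = 5+1 = 6
x=2: s = 6+2 = 8
x=3: s = 8+3 = 11
x=4: s = 11+4 = 15

15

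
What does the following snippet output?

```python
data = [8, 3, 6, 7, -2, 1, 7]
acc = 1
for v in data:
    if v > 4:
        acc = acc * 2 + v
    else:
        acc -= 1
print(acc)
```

v=8: >4, acc = 1*2+8 = 10
v=3: not >4, acc = 10-1 = 9
v=6: >4, acc = 9*2+6 = 24
v=7: >4, acc = 24*2+7 = 55
v=-2: not >4, acc = 55-1 = 54
v=1: not >4, acc = 54-1 = 53
v=7: >4, acc = 53*2+7 = 113

113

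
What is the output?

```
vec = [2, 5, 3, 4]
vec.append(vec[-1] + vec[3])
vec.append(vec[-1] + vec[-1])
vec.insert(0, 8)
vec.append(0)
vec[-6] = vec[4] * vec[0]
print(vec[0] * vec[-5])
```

append vec[-1]+vec[3] = 4+4 = 8 → [2, 5, 3, 4, 8]
append vec[-1]+vec[-1] = 8+8 = 16 → [2, 5, 3, 4, 8, 16]
insert 8 at 0 → [8, 2, 5, 3, 4, 8, 16]
append 0 → [8, 2, 5, 3, 4, 8, 16, 0]
vec[-6] = vec[4]*vec[0] = 4*8 = 32 → [8, 2, 32, 3, 4, 8, 16, 0]
vec[0]*vec[-5] = 8*3 = 24

24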